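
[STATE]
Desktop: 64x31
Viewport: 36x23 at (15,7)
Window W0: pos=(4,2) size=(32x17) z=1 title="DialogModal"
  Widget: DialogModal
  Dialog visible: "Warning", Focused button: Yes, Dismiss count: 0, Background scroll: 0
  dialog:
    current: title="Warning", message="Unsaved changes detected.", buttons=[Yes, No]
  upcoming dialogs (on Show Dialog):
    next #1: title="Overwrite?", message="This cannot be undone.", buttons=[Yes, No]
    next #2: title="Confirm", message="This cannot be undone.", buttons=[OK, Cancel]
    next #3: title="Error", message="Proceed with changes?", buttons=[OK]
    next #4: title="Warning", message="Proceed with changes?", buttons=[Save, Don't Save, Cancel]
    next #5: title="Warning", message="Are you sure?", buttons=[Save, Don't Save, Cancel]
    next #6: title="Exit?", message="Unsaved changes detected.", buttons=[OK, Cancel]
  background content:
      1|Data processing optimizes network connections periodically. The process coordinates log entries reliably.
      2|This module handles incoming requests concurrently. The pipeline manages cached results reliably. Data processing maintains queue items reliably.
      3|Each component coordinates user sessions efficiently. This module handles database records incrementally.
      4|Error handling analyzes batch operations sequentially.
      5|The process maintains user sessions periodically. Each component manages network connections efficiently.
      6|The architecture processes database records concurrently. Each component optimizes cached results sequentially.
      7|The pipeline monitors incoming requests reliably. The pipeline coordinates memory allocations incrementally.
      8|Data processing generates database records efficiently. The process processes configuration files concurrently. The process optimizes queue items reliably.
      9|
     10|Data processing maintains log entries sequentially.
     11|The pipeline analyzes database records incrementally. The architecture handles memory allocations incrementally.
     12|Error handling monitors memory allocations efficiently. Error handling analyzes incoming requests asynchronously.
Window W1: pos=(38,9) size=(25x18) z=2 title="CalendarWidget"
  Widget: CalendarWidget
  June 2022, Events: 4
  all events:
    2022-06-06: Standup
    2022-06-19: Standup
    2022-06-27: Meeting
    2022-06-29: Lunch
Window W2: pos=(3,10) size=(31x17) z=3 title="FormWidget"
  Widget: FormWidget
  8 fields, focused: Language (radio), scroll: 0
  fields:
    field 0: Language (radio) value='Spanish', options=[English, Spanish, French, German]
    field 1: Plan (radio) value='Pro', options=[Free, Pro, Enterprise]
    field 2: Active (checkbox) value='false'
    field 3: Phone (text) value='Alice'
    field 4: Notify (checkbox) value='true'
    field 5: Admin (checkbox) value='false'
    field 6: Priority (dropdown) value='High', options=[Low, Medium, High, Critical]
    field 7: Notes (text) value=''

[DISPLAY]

nent coordinates use┃               
ling analyzes batch ┃               
─────────────────┐es┃  ┏━━━━━━━━━━━━
━━━━━━━━━━━━━━━━━━┓t┃  ┃ CalendarWid
                  ┃g┃  ┠────────────
──────────────────┨a┃  ┃       June 
   ( ) English  (●┃ ┃  ┃Mo Tu We Th 
   ( ) Free  (●) P┃ ┃  ┃       1  2 
   [ ]            ┃e┃  ┃ 6*  7  8  9
   [Alice        ]┃y┃  ┃13 14 15 16 
   [x]            ┃ ┃  ┃20 21 22 23 
   [ ]            ┃━┛  ┃27* 28 29* 3
   [High        ▼]┃    ┃            
   [             ]┃    ┃            
                  ┃    ┃            
                  ┃    ┃            
                  ┃    ┃            
                  ┃    ┃            
                  ┃    ┃            
━━━━━━━━━━━━━━━━━━┛    ┗━━━━━━━━━━━━
                                    
                                    
                                    


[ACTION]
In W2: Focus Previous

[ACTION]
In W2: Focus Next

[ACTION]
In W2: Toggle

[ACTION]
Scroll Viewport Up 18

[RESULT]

                                    
                                    
━━━━━━━━━━━━━━━━━━━━┓               
al                  ┃               
────────────────────┨               
ssing optimizes netw┃               
e handles incoming r┃               
nent coordinates use┃               
ling analyzes batch ┃               
─────────────────┐es┃  ┏━━━━━━━━━━━━
━━━━━━━━━━━━━━━━━━┓t┃  ┃ CalendarWid
                  ┃g┃  ┠────────────
──────────────────┨a┃  ┃       June 
   ( ) English  (●┃ ┃  ┃Mo Tu We Th 
   ( ) Free  (●) P┃ ┃  ┃       1  2 
   [ ]            ┃e┃  ┃ 6*  7  8  9
   [Alice        ]┃y┃  ┃13 14 15 16 
   [x]            ┃ ┃  ┃20 21 22 23 
   [ ]            ┃━┛  ┃27* 28 29* 3
   [High        ▼]┃    ┃            
   [             ]┃    ┃            
                  ┃    ┃            
                  ┃    ┃            


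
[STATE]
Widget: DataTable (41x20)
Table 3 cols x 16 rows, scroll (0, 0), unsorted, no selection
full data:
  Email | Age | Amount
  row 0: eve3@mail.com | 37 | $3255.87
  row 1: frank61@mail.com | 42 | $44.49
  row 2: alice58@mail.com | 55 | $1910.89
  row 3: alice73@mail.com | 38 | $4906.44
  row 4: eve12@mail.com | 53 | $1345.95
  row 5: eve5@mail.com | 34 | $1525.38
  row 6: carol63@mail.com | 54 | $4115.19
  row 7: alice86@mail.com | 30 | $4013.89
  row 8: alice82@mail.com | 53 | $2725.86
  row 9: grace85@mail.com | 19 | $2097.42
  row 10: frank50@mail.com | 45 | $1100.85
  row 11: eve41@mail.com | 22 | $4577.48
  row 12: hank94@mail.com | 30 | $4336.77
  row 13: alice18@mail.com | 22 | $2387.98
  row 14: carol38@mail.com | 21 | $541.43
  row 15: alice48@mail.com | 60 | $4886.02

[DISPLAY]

Email           │Age│Amount              
────────────────┼───┼────────            
eve3@mail.com   │37 │$3255.87            
frank61@mail.com│42 │$44.49              
alice58@mail.com│55 │$1910.89            
alice73@mail.com│38 │$4906.44            
eve12@mail.com  │53 │$1345.95            
eve5@mail.com   │34 │$1525.38            
carol63@mail.com│54 │$4115.19            
alice86@mail.com│30 │$4013.89            
alice82@mail.com│53 │$2725.86            
grace85@mail.com│19 │$2097.42            
frank50@mail.com│45 │$1100.85            
eve41@mail.com  │22 │$4577.48            
hank94@mail.com │30 │$4336.77            
alice18@mail.com│22 │$2387.98            
carol38@mail.com│21 │$541.43             
alice48@mail.com│60 │$4886.02            
                                         
                                         


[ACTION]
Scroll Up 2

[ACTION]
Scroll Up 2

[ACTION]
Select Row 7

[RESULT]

Email           │Age│Amount              
────────────────┼───┼────────            
eve3@mail.com   │37 │$3255.87            
frank61@mail.com│42 │$44.49              
alice58@mail.com│55 │$1910.89            
alice73@mail.com│38 │$4906.44            
eve12@mail.com  │53 │$1345.95            
eve5@mail.com   │34 │$1525.38            
carol63@mail.com│54 │$4115.19            
>lice86@mail.com│30 │$4013.89            
alice82@mail.com│53 │$2725.86            
grace85@mail.com│19 │$2097.42            
frank50@mail.com│45 │$1100.85            
eve41@mail.com  │22 │$4577.48            
hank94@mail.com │30 │$4336.77            
alice18@mail.com│22 │$2387.98            
carol38@mail.com│21 │$541.43             
alice48@mail.com│60 │$4886.02            
                                         
                                         


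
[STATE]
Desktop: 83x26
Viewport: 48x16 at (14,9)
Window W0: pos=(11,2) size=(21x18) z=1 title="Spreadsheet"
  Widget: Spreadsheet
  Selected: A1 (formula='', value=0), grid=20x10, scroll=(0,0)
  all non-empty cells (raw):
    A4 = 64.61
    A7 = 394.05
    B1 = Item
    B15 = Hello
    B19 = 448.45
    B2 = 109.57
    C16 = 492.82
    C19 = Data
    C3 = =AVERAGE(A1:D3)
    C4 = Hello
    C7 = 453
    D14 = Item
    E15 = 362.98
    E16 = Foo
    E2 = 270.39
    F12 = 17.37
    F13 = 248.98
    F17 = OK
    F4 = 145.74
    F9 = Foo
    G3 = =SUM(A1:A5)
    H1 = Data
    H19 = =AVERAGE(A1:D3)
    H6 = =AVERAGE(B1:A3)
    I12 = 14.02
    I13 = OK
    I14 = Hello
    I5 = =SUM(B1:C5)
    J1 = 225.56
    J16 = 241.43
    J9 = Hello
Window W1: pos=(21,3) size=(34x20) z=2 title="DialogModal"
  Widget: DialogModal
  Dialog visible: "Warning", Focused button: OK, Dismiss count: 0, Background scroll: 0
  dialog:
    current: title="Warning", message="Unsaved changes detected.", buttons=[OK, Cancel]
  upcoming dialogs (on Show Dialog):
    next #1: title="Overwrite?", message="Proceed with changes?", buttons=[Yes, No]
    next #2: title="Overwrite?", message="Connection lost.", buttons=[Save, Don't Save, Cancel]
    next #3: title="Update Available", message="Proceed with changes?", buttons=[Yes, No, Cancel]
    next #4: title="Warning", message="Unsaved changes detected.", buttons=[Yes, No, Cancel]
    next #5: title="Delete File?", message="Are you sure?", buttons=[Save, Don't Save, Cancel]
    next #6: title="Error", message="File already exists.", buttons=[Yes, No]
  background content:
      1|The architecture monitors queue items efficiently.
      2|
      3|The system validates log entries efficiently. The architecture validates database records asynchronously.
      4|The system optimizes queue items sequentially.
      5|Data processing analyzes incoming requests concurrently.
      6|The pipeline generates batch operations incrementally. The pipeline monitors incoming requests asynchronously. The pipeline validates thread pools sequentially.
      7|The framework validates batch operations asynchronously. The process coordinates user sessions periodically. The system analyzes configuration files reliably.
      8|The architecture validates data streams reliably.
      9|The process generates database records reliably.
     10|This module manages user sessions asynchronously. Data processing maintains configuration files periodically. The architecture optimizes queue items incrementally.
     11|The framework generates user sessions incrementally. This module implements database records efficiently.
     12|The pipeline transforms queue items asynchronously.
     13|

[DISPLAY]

2      ┃The system optimizes queue items┃       
3      ┃Data processing analyzes incomin┃       
4    64┃Th┌──────────────────────────┐pe┃       
5      ┃Th│         Warning          │op┃       
6      ┃Th│Unsaved changes detected. │a ┃       
7   394┃Th│      [OK]  Cancel        │ r┃       
8      ┃Th└──────────────────────────┘on┃       
9      ┃The framework generates user ses┃       
0      ┃The pipeline transforms queue it┃       
1      ┃                                ┃       
━━━━━━━┃                                ┃       
       ┃                                ┃       
       ┃                                ┃       
       ┗━━━━━━━━━━━━━━━━━━━━━━━━━━━━━━━━┛       
                                                
                                                


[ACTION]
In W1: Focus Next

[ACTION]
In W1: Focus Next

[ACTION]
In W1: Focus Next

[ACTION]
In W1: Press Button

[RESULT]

2      ┃The system optimizes queue items┃       
3      ┃Data processing analyzes incomin┃       
4    64┃The pipeline generates batch ope┃       
5      ┃The framework validates batch op┃       
6      ┃The architecture validates data ┃       
7   394┃The process generates database r┃       
8      ┃This module manages user session┃       
9      ┃The framework generates user ses┃       
0      ┃The pipeline transforms queue it┃       
1      ┃                                ┃       
━━━━━━━┃                                ┃       
       ┃                                ┃       
       ┃                                ┃       
       ┗━━━━━━━━━━━━━━━━━━━━━━━━━━━━━━━━┛       
                                                
                                                


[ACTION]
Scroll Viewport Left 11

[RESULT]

        ┃  2      ┃The system optimizes queue it
        ┃  3      ┃Data processing analyzes inco
        ┃  4    64┃The pipeline generates batch 
        ┃  5      ┃The framework validates batch
        ┃  6      ┃The architecture validates da
        ┃  7   394┃The process generates databas
        ┃  8      ┃This module manages user sess
        ┃  9      ┃The framework generates user 
        ┃ 10      ┃The pipeline transforms queue
        ┃ 11      ┃                             
        ┗━━━━━━━━━┃                             
                  ┃                             
                  ┃                             
                  ┗━━━━━━━━━━━━━━━━━━━━━━━━━━━━━
                                                
                                                


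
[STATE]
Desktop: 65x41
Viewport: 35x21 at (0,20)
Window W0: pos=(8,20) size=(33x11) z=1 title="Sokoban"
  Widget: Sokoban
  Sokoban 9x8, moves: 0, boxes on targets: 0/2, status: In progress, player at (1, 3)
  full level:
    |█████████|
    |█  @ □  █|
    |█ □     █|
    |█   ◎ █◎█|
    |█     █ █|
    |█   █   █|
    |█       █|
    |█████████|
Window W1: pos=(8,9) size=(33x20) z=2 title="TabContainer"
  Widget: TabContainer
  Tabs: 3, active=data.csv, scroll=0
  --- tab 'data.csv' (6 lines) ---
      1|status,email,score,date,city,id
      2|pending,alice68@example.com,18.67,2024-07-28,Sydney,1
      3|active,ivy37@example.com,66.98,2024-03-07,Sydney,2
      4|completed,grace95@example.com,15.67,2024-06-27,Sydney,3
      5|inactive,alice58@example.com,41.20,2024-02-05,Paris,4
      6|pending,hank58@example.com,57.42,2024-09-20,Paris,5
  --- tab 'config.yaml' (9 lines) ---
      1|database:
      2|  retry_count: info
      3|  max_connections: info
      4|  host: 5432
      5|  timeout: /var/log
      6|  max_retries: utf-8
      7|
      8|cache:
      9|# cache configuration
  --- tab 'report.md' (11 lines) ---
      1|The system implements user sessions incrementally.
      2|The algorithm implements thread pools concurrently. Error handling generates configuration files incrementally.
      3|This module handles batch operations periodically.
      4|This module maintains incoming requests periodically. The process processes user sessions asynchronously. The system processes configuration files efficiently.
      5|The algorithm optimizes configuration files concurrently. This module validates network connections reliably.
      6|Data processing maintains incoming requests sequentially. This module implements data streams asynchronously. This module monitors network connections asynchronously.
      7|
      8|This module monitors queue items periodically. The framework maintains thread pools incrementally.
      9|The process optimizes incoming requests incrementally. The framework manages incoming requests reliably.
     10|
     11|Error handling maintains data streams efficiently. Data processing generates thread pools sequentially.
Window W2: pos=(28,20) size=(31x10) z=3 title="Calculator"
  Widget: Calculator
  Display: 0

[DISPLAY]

        ┃                   ┏━━━━━━
        ┃                   ┃ Calcu
        ┃                   ┠──────
        ┃                   ┃      
        ┃                   ┃┌───┬─
        ┃                   ┃│ 7 │ 
        ┃                   ┃├───┼─
        ┃                   ┃│ 4 │ 
        ┗━━━━━━━━━━━━━━━━━━━┃└───┴─
        ┃█       █          ┗━━━━━━
        ┗━━━━━━━━━━━━━━━━━━━━━━━━━━
                                   
                                   
                                   
                                   
                                   
                                   
                                   
                                   
                                   
                                   


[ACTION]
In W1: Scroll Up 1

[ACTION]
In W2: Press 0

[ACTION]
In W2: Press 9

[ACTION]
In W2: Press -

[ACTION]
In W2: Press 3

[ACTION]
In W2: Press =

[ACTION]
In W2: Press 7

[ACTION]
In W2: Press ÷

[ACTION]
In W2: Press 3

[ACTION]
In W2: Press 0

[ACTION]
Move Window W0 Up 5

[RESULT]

        ┃                   ┏━━━━━━
        ┃                   ┃ Calcu
        ┃                   ┠──────
        ┃                   ┃      
        ┃                   ┃┌───┬─
        ┃                   ┃│ 7 │ 
        ┃                   ┃├───┼─
        ┃                   ┃│ 4 │ 
        ┗━━━━━━━━━━━━━━━━━━━┃└───┴─
                            ┗━━━━━━
                                   
                                   
                                   
                                   
                                   
                                   
                                   
                                   
                                   
                                   
                                   


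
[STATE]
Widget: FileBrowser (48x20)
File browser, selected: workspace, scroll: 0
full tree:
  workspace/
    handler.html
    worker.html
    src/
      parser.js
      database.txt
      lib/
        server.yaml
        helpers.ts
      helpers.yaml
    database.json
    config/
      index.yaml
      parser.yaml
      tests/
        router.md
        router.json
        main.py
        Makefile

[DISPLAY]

> [-] workspace/                                
    handler.html                                
    worker.html                                 
    [+] src/                                    
    database.json                               
    [+] config/                                 
                                                
                                                
                                                
                                                
                                                
                                                
                                                
                                                
                                                
                                                
                                                
                                                
                                                
                                                


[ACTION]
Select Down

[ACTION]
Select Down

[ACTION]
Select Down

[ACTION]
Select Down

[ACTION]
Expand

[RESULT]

  [-] workspace/                                
    handler.html                                
    worker.html                                 
    [+] src/                                    
  > database.json                               
    [+] config/                                 
                                                
                                                
                                                
                                                
                                                
                                                
                                                
                                                
                                                
                                                
                                                
                                                
                                                
                                                


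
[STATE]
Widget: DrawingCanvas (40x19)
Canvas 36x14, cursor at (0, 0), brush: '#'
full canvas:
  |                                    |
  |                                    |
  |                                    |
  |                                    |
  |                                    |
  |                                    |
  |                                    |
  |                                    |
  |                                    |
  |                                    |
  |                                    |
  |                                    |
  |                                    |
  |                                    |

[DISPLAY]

+                                       
                                        
                                        
                                        
                                        
                                        
                                        
                                        
                                        
                                        
                                        
                                        
                                        
                                        
                                        
                                        
                                        
                                        
                                        


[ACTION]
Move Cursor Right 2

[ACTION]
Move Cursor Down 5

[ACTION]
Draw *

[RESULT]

                                        
                                        
                                        
                                        
                                        
  *                                     
                                        
                                        
                                        
                                        
                                        
                                        
                                        
                                        
                                        
                                        
                                        
                                        
                                        


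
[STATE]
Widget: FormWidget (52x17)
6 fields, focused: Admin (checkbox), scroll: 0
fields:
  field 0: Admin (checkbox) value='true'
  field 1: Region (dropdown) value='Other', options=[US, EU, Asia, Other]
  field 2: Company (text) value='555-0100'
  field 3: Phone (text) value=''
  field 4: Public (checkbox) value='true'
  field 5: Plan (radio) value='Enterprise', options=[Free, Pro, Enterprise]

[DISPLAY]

> Admin:      [x]                                   
  Region:     [Other                              ▼]
  Company:    [555-0100                            ]
  Phone:      [                                    ]
  Public:     [x]                                   
  Plan:       ( ) Free  ( ) Pro  (●) Enterprise     
                                                    
                                                    
                                                    
                                                    
                                                    
                                                    
                                                    
                                                    
                                                    
                                                    
                                                    


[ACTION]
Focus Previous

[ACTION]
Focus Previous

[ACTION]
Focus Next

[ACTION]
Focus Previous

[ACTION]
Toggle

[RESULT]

  Admin:      [x]                                   
  Region:     [Other                              ▼]
  Company:    [555-0100                            ]
  Phone:      [                                    ]
> Public:     [ ]                                   
  Plan:       ( ) Free  ( ) Pro  (●) Enterprise     
                                                    
                                                    
                                                    
                                                    
                                                    
                                                    
                                                    
                                                    
                                                    
                                                    
                                                    


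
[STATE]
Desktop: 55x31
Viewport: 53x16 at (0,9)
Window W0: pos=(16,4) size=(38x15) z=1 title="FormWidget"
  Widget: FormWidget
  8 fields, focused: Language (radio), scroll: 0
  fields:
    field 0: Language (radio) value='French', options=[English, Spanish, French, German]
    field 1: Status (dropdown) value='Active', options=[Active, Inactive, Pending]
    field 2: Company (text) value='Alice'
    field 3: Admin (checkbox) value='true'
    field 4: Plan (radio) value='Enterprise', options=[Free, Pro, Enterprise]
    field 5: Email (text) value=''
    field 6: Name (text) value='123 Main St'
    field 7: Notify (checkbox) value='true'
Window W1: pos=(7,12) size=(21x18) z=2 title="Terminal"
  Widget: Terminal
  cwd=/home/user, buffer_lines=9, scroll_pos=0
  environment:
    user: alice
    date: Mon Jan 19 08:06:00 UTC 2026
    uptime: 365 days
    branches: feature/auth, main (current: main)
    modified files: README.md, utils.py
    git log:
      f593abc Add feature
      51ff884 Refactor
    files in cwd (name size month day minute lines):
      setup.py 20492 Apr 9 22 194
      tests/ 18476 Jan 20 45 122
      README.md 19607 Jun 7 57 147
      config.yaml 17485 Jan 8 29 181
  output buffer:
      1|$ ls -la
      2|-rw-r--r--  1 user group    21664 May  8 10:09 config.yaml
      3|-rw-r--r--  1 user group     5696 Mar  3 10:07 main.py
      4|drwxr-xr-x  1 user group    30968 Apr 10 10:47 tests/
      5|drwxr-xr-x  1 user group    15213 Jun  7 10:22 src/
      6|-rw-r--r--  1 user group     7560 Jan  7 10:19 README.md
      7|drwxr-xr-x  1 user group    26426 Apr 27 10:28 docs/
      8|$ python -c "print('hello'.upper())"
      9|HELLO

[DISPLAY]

                ┃  Company:    [Alice               ]
                ┃  Admin:      [x]                   
                ┃  Plan:       ( ) Free  ( ) Pro  (●)
       ┏━━━━━━━━━━━━━━━━━━━┓   [                    ]
       ┃ Terminal          ┃   [123 Main St         ]
       ┠───────────────────┨   [x]                   
       ┃$ ls -la           ┃                         
       ┃-rw-r--r--  1 user ┃                         
       ┃-rw-r--r--  1 user ┃                         
       ┃drwxr-xr-x  1 user ┃━━━━━━━━━━━━━━━━━━━━━━━━━
       ┃drwxr-xr-x  1 user ┃                         
       ┃-rw-r--r--  1 user ┃                         
       ┃drwxr-xr-x  1 user ┃                         
       ┃$ python -c "print(┃                         
       ┃HELLO              ┃                         
       ┃$ █                ┃                         


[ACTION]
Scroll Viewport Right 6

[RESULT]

              ┃  Company:    [Alice               ]┃ 
              ┃  Admin:      [x]                   ┃ 
              ┃  Plan:       ( ) Free  ( ) Pro  (●)┃ 
     ┏━━━━━━━━━━━━━━━━━━━┓   [                    ]┃ 
     ┃ Terminal          ┃   [123 Main St         ]┃ 
     ┠───────────────────┨   [x]                   ┃ 
     ┃$ ls -la           ┃                         ┃ 
     ┃-rw-r--r--  1 user ┃                         ┃ 
     ┃-rw-r--r--  1 user ┃                         ┃ 
     ┃drwxr-xr-x  1 user ┃━━━━━━━━━━━━━━━━━━━━━━━━━┛ 
     ┃drwxr-xr-x  1 user ┃                           
     ┃-rw-r--r--  1 user ┃                           
     ┃drwxr-xr-x  1 user ┃                           
     ┃$ python -c "print(┃                           
     ┃HELLO              ┃                           
     ┃$ █                ┃                           


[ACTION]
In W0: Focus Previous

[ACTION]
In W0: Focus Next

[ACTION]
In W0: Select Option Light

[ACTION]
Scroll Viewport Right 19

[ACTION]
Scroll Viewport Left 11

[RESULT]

                ┃  Company:    [Alice               ]
                ┃  Admin:      [x]                   
                ┃  Plan:       ( ) Free  ( ) Pro  (●)
       ┏━━━━━━━━━━━━━━━━━━━┓   [                    ]
       ┃ Terminal          ┃   [123 Main St         ]
       ┠───────────────────┨   [x]                   
       ┃$ ls -la           ┃                         
       ┃-rw-r--r--  1 user ┃                         
       ┃-rw-r--r--  1 user ┃                         
       ┃drwxr-xr-x  1 user ┃━━━━━━━━━━━━━━━━━━━━━━━━━
       ┃drwxr-xr-x  1 user ┃                         
       ┃-rw-r--r--  1 user ┃                         
       ┃drwxr-xr-x  1 user ┃                         
       ┃$ python -c "print(┃                         
       ┃HELLO              ┃                         
       ┃$ █                ┃                         


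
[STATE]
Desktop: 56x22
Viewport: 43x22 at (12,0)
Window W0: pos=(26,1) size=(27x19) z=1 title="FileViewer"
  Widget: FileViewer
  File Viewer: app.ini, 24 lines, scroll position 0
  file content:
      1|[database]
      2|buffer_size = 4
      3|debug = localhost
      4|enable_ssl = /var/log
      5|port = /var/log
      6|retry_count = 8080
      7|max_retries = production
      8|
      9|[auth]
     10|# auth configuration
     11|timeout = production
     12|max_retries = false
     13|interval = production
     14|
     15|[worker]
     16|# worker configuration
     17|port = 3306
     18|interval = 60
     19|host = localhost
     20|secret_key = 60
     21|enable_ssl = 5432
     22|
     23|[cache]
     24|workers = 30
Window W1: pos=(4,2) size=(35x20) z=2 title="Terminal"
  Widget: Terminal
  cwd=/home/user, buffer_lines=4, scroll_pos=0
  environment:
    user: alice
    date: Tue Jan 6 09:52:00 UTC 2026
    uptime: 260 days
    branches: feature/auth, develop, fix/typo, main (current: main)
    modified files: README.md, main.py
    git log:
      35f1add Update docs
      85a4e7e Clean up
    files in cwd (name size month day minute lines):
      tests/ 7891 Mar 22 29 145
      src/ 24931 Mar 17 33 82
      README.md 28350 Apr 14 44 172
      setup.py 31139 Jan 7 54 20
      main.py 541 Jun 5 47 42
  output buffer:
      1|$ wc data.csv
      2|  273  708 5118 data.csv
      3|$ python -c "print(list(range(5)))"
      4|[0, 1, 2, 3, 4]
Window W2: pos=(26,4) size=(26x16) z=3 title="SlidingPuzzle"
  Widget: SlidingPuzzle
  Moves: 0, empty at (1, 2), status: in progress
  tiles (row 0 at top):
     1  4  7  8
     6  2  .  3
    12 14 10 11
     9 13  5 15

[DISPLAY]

                                           
              ┏━━━━━━━━━━━━━━━━━━━━━━━━━┓  
━━━━━━━━━━━━━━━━━━━━━━━━━━┓             ┃  
al                        ┃─────────────┨  
──────────────┏━━━━━━━━━━━━━━━━━━━━━━━━┓┃  
ta.csv        ┃ SlidingPuzzle          ┃┃  
708 5118 data.┠────────────────────────┨┃  
n -c "print(li┃┌────┬────┬────┬────┐   ┃┃  
2, 3, 4]      ┃│  1 │  4 │  7 │  8 │   ┃┃  
              ┃├────┼────┼────┼────┤   ┃┃  
              ┃│  6 │  2 │    │  3 │   ┃┃  
              ┃├────┼────┼────┼────┤   ┃┃  
              ┃│ 12 │ 14 │ 10 │ 11 │   ┃┃  
              ┃├────┼────┼────┼────┤   ┃┃  
              ┃│  9 │ 13 │  5 │ 15 │   ┃┃  
              ┃└────┴────┴────┴────┘   ┃┃  
              ┃Moves: 0                ┃┃  
              ┃                        ┃┃  
              ┃                        ┃┃  
              ┗━━━━━━━━━━━━━━━━━━━━━━━━┛┛  
                          ┃                
━━━━━━━━━━━━━━━━━━━━━━━━━━┛                


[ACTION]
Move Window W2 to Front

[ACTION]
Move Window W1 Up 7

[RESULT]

━━━━━━━━━━━━━━━━━━━━━━━━━━┓                
al                        ┃━━━━━━━━━━━━━┓  
──────────────────────────┨             ┃  
ta.csv                    ┃─────────────┨  
708 5118 data.┏━━━━━━━━━━━━━━━━━━━━━━━━┓┃  
n -c "print(li┃ SlidingPuzzle          ┃┃  
2, 3, 4]      ┠────────────────────────┨┃  
              ┃┌────┬────┬────┬────┐   ┃┃  
              ┃│  1 │  4 │  7 │  8 │   ┃┃  
              ┃├────┼────┼────┼────┤   ┃┃  
              ┃│  6 │  2 │    │  3 │   ┃┃  
              ┃├────┼────┼────┼────┤   ┃┃  
              ┃│ 12 │ 14 │ 10 │ 11 │   ┃┃  
              ┃├────┼────┼────┼────┤   ┃┃  
              ┃│  9 │ 13 │  5 │ 15 │   ┃┃  
              ┃└────┴────┴────┴────┘   ┃┃  
              ┃Moves: 0                ┃┃  
              ┃                        ┃┃  
              ┃                        ┃┃  
━━━━━━━━━━━━━━┗━━━━━━━━━━━━━━━━━━━━━━━━┛┛  
                                           
                                           


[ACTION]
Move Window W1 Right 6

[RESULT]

━━━━━━━━━━━━━━━━━━━━━━━━━━━━━━━━┓          
Terminal                        ┃━━━━━━━┓  
────────────────────────────────┨       ┃  
 wc data.csv                    ┃───────┨  
 273  708 5118┏━━━━━━━━━━━━━━━━━━━━━━━━┓┃  
 python -c "pr┃ SlidingPuzzle          ┃┃  
0, 1, 2, 3, 4]┠────────────────────────┨┃  
 █            ┃┌────┬────┬────┬────┐   ┃┃  
              ┃│  1 │  4 │  7 │  8 │   ┃┃  
              ┃├────┼────┼────┼────┤   ┃┃  
              ┃│  6 │  2 │    │  3 │   ┃┃  
              ┃├────┼────┼────┼────┤   ┃┃  
              ┃│ 12 │ 14 │ 10 │ 11 │   ┃┃  
              ┃├────┼────┼────┼────┤   ┃┃  
              ┃│  9 │ 13 │  5 │ 15 │   ┃┃  
              ┃└────┴────┴────┴────┘   ┃┃  
              ┃Moves: 0                ┃┃  
              ┃                        ┃┃  
              ┃                        ┃┃  
━━━━━━━━━━━━━━┗━━━━━━━━━━━━━━━━━━━━━━━━┛┛  
                                           
                                           


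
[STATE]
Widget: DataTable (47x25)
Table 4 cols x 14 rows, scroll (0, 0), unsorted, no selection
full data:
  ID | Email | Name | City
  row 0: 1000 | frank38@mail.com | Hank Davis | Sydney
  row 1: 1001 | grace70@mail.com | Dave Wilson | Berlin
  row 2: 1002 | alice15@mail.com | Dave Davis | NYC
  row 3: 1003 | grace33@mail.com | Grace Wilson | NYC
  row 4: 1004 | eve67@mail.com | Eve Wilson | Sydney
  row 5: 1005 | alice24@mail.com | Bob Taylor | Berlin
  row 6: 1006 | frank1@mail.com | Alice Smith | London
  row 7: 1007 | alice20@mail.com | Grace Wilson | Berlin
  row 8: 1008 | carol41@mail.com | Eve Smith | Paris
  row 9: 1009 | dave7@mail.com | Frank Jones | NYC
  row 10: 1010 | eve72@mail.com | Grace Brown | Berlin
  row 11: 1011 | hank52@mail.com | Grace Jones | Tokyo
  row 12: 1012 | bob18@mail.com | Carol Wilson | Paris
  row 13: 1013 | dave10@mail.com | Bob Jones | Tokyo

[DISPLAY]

ID  │Email           │Name        │City        
────┼────────────────┼────────────┼──────      
1000│frank38@mail.com│Hank Davis  │Sydney      
1001│grace70@mail.com│Dave Wilson │Berlin      
1002│alice15@mail.com│Dave Davis  │NYC         
1003│grace33@mail.com│Grace Wilson│NYC         
1004│eve67@mail.com  │Eve Wilson  │Sydney      
1005│alice24@mail.com│Bob Taylor  │Berlin      
1006│frank1@mail.com │Alice Smith │London      
1007│alice20@mail.com│Grace Wilson│Berlin      
1008│carol41@mail.com│Eve Smith   │Paris       
1009│dave7@mail.com  │Frank Jones │NYC         
1010│eve72@mail.com  │Grace Brown │Berlin      
1011│hank52@mail.com │Grace Jones │Tokyo       
1012│bob18@mail.com  │Carol Wilson│Paris       
1013│dave10@mail.com │Bob Jones   │Tokyo       
                                               
                                               
                                               
                                               
                                               
                                               
                                               
                                               
                                               


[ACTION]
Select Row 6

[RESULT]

ID  │Email           │Name        │City        
────┼────────────────┼────────────┼──────      
1000│frank38@mail.com│Hank Davis  │Sydney      
1001│grace70@mail.com│Dave Wilson │Berlin      
1002│alice15@mail.com│Dave Davis  │NYC         
1003│grace33@mail.com│Grace Wilson│NYC         
1004│eve67@mail.com  │Eve Wilson  │Sydney      
1005│alice24@mail.com│Bob Taylor  │Berlin      
>006│frank1@mail.com │Alice Smith │London      
1007│alice20@mail.com│Grace Wilson│Berlin      
1008│carol41@mail.com│Eve Smith   │Paris       
1009│dave7@mail.com  │Frank Jones │NYC         
1010│eve72@mail.com  │Grace Brown │Berlin      
1011│hank52@mail.com │Grace Jones │Tokyo       
1012│bob18@mail.com  │Carol Wilson│Paris       
1013│dave10@mail.com │Bob Jones   │Tokyo       
                                               
                                               
                                               
                                               
                                               
                                               
                                               
                                               
                                               


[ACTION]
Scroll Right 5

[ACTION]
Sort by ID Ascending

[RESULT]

ID ▲│Email           │Name        │City        
────┼────────────────┼────────────┼──────      
1000│frank38@mail.com│Hank Davis  │Sydney      
1001│grace70@mail.com│Dave Wilson │Berlin      
1002│alice15@mail.com│Dave Davis  │NYC         
1003│grace33@mail.com│Grace Wilson│NYC         
1004│eve67@mail.com  │Eve Wilson  │Sydney      
1005│alice24@mail.com│Bob Taylor  │Berlin      
>006│frank1@mail.com │Alice Smith │London      
1007│alice20@mail.com│Grace Wilson│Berlin      
1008│carol41@mail.com│Eve Smith   │Paris       
1009│dave7@mail.com  │Frank Jones │NYC         
1010│eve72@mail.com  │Grace Brown │Berlin      
1011│hank52@mail.com │Grace Jones │Tokyo       
1012│bob18@mail.com  │Carol Wilson│Paris       
1013│dave10@mail.com │Bob Jones   │Tokyo       
                                               
                                               
                                               
                                               
                                               
                                               
                                               
                                               
                                               


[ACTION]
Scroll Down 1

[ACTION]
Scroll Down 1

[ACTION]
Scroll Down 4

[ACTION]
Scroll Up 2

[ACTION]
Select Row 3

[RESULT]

ID ▲│Email           │Name        │City        
────┼────────────────┼────────────┼──────      
1000│frank38@mail.com│Hank Davis  │Sydney      
1001│grace70@mail.com│Dave Wilson │Berlin      
1002│alice15@mail.com│Dave Davis  │NYC         
>003│grace33@mail.com│Grace Wilson│NYC         
1004│eve67@mail.com  │Eve Wilson  │Sydney      
1005│alice24@mail.com│Bob Taylor  │Berlin      
1006│frank1@mail.com │Alice Smith │London      
1007│alice20@mail.com│Grace Wilson│Berlin      
1008│carol41@mail.com│Eve Smith   │Paris       
1009│dave7@mail.com  │Frank Jones │NYC         
1010│eve72@mail.com  │Grace Brown │Berlin      
1011│hank52@mail.com │Grace Jones │Tokyo       
1012│bob18@mail.com  │Carol Wilson│Paris       
1013│dave10@mail.com │Bob Jones   │Tokyo       
                                               
                                               
                                               
                                               
                                               
                                               
                                               
                                               
                                               
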